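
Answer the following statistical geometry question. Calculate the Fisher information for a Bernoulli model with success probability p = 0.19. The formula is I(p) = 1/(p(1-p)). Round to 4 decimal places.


For Bernoulli(p), Fisher information is I(p) = 1/(p*(1-p)).
p = 0.19, 1-p = 0.81.
p*(1-p) = 0.1539.
I(p) = 1/0.1539 = 6.4977

6.4977


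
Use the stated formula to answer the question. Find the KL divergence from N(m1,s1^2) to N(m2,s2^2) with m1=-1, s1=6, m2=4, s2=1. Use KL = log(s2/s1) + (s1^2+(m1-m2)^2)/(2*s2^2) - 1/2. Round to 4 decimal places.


KL divergence between normal distributions:
KL = log(s2/s1) + (s1^2 + (m1-m2)^2)/(2*s2^2) - 1/2.
log(1/6) = -1.791759.
(6^2 + (-1-4)^2)/(2*1^2) = (36 + 25)/2 = 30.5.
KL = -1.791759 + 30.5 - 0.5 = 28.2082

28.2082


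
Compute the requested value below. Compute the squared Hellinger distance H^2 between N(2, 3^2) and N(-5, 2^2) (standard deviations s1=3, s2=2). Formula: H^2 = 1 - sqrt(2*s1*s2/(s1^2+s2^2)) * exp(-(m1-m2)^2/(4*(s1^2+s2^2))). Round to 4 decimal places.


Squared Hellinger distance for Gaussians:
H^2 = 1 - sqrt(2*s1*s2/(s1^2+s2^2)) * exp(-(m1-m2)^2/(4*(s1^2+s2^2))).
s1^2 = 9, s2^2 = 4, s1^2+s2^2 = 13.
sqrt(2*3*2/(13)) = 0.960769.
(m1-m2)^2 = (7)^2 = 49.
exp(-49/(4*13)) = exp(-0.942308) = 0.389727.
H^2 = 1 - 0.960769*0.389727 = 0.6256

0.6256


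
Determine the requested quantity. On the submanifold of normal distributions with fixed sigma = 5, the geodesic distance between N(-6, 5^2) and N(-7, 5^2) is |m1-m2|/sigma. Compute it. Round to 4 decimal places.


On the fixed-variance normal subfamily, geodesic distance = |m1-m2|/sigma.
|-6 - -7| = 1.
sigma = 5.
d = 1/5 = 0.2000

0.2000


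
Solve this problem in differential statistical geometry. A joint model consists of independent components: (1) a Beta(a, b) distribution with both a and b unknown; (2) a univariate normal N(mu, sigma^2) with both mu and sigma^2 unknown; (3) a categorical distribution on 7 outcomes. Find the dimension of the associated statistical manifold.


The dimension of a statistical manifold equals the number of free
(independent) real parameters of the model. For a product of independent
blocks the parameter counts add.
- Beta (a, b): 2.
- normal (mu, sigma^2): 2.
- categorical on 7 outcomes (probabilities sum to 1): 7-1 = 6.
Total = 2 + 2 + 6 = 10.
Dimension = 10

10


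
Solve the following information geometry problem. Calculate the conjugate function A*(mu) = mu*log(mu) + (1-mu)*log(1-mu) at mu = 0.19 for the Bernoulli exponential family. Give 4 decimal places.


Legendre transform for Bernoulli:
A*(mu) = mu*log(mu) + (1-mu)*log(1-mu).
mu = 0.19, 1-mu = 0.81.
mu*log(mu) = 0.19*log(0.19) = -0.315539.
(1-mu)*log(1-mu) = 0.81*log(0.81) = -0.170684.
A* = -0.315539 + -0.170684 = -0.4862

-0.4862


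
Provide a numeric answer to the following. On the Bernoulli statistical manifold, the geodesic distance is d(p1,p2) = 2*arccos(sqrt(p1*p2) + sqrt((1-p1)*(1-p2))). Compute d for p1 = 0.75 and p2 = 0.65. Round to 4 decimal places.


Geodesic distance on Bernoulli manifold:
d(p1,p2) = 2*arccos(sqrt(p1*p2) + sqrt((1-p1)*(1-p2))).
sqrt(p1*p2) = sqrt(0.75*0.65) = 0.698212.
sqrt((1-p1)*(1-p2)) = sqrt(0.25*0.35) = 0.295804.
arg = 0.698212 + 0.295804 = 0.994016.
d = 2*arccos(0.994016) = 0.2189

0.2189


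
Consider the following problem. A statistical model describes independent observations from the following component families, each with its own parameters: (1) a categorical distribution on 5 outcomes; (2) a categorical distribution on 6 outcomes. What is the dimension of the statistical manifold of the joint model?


The dimension of a statistical manifold equals the number of free
(independent) real parameters of the model. For a product of independent
blocks the parameter counts add.
- categorical on 5 outcomes (probabilities sum to 1): 5-1 = 4.
- categorical on 6 outcomes (probabilities sum to 1): 6-1 = 5.
Total = 4 + 5 = 9.
Dimension = 9

9


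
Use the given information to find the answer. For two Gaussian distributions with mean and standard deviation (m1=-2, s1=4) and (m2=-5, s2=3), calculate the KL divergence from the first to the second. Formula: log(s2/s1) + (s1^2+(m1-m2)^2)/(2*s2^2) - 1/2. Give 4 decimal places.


KL divergence between normal distributions:
KL = log(s2/s1) + (s1^2 + (m1-m2)^2)/(2*s2^2) - 1/2.
log(3/4) = -0.287682.
(4^2 + (-2--5)^2)/(2*3^2) = (16 + 9)/18 = 1.388889.
KL = -0.287682 + 1.388889 - 0.5 = 0.6012

0.6012


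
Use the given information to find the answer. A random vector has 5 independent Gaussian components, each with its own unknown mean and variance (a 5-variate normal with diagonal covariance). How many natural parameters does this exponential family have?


Exponential family dimension calculation:
Each univariate normal has two natural parameters (mu/sigma^2 and -1/(2 sigma^2)).
With 5 independent components, dim = 2 * 5 = 10.

10


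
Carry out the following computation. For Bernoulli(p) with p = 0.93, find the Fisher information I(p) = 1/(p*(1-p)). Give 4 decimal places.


For Bernoulli(p), Fisher information is I(p) = 1/(p*(1-p)).
p = 0.93, 1-p = 0.07.
p*(1-p) = 0.0651.
I(p) = 1/0.0651 = 15.3610

15.3610


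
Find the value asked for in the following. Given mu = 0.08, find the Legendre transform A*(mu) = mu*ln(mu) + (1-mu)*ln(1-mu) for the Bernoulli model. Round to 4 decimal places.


Legendre transform for Bernoulli:
A*(mu) = mu*log(mu) + (1-mu)*log(1-mu).
mu = 0.08, 1-mu = 0.92.
mu*log(mu) = 0.08*log(0.08) = -0.202058.
(1-mu)*log(1-mu) = 0.92*log(0.92) = -0.076711.
A* = -0.202058 + -0.076711 = -0.2788

-0.2788


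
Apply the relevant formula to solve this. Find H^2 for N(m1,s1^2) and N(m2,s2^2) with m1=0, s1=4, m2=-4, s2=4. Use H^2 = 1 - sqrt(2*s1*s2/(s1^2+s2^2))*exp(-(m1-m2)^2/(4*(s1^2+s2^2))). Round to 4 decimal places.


Squared Hellinger distance for Gaussians:
H^2 = 1 - sqrt(2*s1*s2/(s1^2+s2^2)) * exp(-(m1-m2)^2/(4*(s1^2+s2^2))).
s1^2 = 16, s2^2 = 16, s1^2+s2^2 = 32.
sqrt(2*4*4/(32)) = 1.0.
(m1-m2)^2 = (4)^2 = 16.
exp(-16/(4*32)) = exp(-0.125) = 0.882497.
H^2 = 1 - 1.0*0.882497 = 0.1175

0.1175


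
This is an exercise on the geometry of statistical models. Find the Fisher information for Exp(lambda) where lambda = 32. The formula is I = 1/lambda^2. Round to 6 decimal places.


Fisher information for exponential: I(lambda) = 1/lambda^2.
lambda = 32, lambda^2 = 1024.
I = 1/1024 = 0.000977

0.000977


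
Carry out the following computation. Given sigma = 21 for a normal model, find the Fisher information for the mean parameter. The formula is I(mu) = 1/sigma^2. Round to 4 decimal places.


The Fisher information for the mean of a normal distribution is I(mu) = 1/sigma^2.
sigma = 21, so sigma^2 = 441.
I(mu) = 1/441 = 0.0023

0.0023


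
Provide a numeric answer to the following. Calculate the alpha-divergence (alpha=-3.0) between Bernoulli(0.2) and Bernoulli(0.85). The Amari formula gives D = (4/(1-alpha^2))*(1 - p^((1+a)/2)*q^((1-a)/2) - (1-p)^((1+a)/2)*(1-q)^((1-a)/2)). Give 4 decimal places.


Amari alpha-divergence:
D = (4/(1-alpha^2))*(1 - p^((1+a)/2)*q^((1-a)/2) - (1-p)^((1+a)/2)*(1-q)^((1-a)/2)).
alpha = -3.0, p = 0.2, q = 0.85.
e1 = (1+alpha)/2 = -1.0, e2 = (1-alpha)/2 = 2.0.
t1 = p^e1 * q^e2 = 0.2^-1.0 * 0.85^2.0 = 3.6125.
t2 = (1-p)^e1 * (1-q)^e2 = 0.8^-1.0 * 0.15^2.0 = 0.028125.
4/(1-alpha^2) = -0.5.
D = -0.5*(1 - 3.6125 - 0.028125) = 1.3203

1.3203


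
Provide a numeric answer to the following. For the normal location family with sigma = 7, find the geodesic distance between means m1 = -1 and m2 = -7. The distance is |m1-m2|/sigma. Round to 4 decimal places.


On the fixed-variance normal subfamily, geodesic distance = |m1-m2|/sigma.
|-1 - -7| = 6.
sigma = 7.
d = 6/7 = 0.8571

0.8571


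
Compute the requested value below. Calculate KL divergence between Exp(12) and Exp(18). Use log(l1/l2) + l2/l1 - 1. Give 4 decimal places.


KL divergence for exponential family:
KL = log(l1/l2) + l2/l1 - 1.
log(12/18) = -0.405465.
18/12 = 1.5.
KL = -0.405465 + 1.5 - 1 = 0.0945

0.0945


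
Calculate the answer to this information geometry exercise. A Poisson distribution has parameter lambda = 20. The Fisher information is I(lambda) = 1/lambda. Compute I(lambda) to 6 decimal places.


Fisher information for Poisson: I(lambda) = 1/lambda.
lambda = 20.
I(lambda) = 1/20 = 0.050000

0.050000


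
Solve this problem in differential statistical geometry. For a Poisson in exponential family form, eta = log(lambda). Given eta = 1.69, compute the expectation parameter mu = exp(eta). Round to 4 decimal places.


Expectation parameter for Poisson exponential family:
mu = exp(eta).
eta = 1.69.
mu = exp(1.69) = 5.4195

5.4195


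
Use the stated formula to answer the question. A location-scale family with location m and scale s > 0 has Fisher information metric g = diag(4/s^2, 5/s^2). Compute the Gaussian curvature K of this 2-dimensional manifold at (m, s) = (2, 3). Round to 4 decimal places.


The metric has the form g = (A dm^2 + B ds^2)/s^2 with A = 4, B = 5.
Substitute u = sqrt(A/B)*m: g = B*(du^2 + ds^2)/s^2, i.e. B times the
Poincare upper half-plane metric, which has constant Gaussian curvature -1.
Scaling a 2D metric by a constant c divides the Gaussian curvature by c,
so K = -1/B = -1/(5) = -0.2000 everywhere (the point (m, s) = (2, 3) is irrelevant:
the curvature is constant).
The requested Gaussian curvature is K = -0.2000.

-0.2000


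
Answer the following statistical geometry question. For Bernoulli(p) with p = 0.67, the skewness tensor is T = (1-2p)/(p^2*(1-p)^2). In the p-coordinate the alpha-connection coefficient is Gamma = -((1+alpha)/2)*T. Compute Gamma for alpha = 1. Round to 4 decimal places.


Skewness (Amari-Chentsov) tensor: T = (1-2p)/(p^2*(1-p)^2).
p = 0.67, 1-2p = -0.34, p^2 = 0.4489, (1-p)^2 = 0.1089.
T = -0.34/(0.4489 * 0.1089) = -6.955069.
In the p-coordinate, Gamma^(alpha) = Gamma^(0) - (alpha/2)*T with Gamma^(0) = (1/2)*g'(p) = -T/2,
so Gamma^(alpha) = -((1+alpha)/2)*T.
alpha = 1, -(1+alpha)/2 = -1.0.
Gamma = -1.0 * -6.955069 = 6.9551

6.9551


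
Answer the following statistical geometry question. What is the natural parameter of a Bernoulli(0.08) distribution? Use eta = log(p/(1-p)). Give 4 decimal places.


Natural parameter for Bernoulli: eta = log(p/(1-p)).
p = 0.08, 1-p = 0.92.
p/(1-p) = 0.086957.
eta = log(0.086957) = -2.4423

-2.4423


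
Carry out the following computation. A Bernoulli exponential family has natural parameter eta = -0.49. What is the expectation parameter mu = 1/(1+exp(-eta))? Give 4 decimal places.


Dual coordinate (expectation parameter) for Bernoulli:
mu = 1/(1+exp(-eta)).
eta = -0.49.
exp(-eta) = exp(0.49) = 1.632316.
mu = 1/(1+1.632316) = 0.3799

0.3799


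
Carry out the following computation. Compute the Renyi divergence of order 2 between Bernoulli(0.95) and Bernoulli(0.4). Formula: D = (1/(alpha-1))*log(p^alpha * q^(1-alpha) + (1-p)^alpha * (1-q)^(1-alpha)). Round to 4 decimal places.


Renyi divergence of order alpha between Bernoulli distributions:
D = (1/(alpha-1))*log(p^alpha * q^(1-alpha) + (1-p)^alpha * (1-q)^(1-alpha)).
alpha = 2, p = 0.95, q = 0.4.
p^alpha * q^(1-alpha) = 0.95^2 * 0.4^-1 = 2.25625.
(1-p)^alpha * (1-q)^(1-alpha) = 0.05^2 * 0.6^-1 = 0.004167.
sum = 2.25625 + 0.004167 = 2.260417.
D = (1/1)*log(2.260417) = 0.8155

0.8155


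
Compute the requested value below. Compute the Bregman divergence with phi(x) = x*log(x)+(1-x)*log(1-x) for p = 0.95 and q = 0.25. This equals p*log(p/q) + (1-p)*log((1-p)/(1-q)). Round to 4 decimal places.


Bregman divergence with negative entropy generator:
D = p*log(p/q) + (1-p)*log((1-p)/(1-q)).
p = 0.95, q = 0.25.
p*log(p/q) = 0.95*log(0.95/0.25) = 1.268251.
(1-p)*log((1-p)/(1-q)) = 0.05*log(0.05/0.75) = -0.135403.
D = 1.268251 + -0.135403 = 1.1328

1.1328


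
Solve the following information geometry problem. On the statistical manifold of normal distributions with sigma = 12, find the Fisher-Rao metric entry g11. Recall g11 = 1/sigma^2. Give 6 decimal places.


For the 2-parameter normal family, the Fisher metric has:
  g11 = 1/sigma^2, g22 = 2/sigma^2.
sigma = 12, sigma^2 = 144.
g11 = 0.006944

0.006944


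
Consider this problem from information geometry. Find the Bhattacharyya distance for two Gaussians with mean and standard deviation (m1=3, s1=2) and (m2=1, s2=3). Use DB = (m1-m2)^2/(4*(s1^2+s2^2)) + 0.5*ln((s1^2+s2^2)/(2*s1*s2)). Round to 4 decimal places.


Bhattacharyya distance between two Gaussians:
DB = (m1-m2)^2/(4*(s1^2+s2^2)) + (1/2)*ln((s1^2+s2^2)/(2*s1*s2)).
(m1-m2)^2 = (2)^2 = 4.
s1^2+s2^2 = 4 + 9 = 13.
term1 = 4/52 = 0.076923.
term2 = 0.5*ln(13/12.0) = 0.040021.
DB = 0.076923 + 0.040021 = 0.1169

0.1169


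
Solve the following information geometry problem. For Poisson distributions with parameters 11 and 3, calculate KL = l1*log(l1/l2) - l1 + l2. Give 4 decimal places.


KL divergence for Poisson:
KL = l1*log(l1/l2) - l1 + l2.
l1 = 11, l2 = 3.
log(11/3) = 1.299283.
l1*log(l1/l2) = 11 * 1.299283 = 14.292113.
KL = 14.292113 - 11 + 3 = 6.2921

6.2921


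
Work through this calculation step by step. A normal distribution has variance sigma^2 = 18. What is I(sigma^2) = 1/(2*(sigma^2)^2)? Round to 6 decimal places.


Fisher information for variance: I(sigma^2) = 1/(2*sigma^4).
sigma^2 = 18, so sigma^4 = 324.
I = 1/(2*324) = 1/648 = 0.001543

0.001543


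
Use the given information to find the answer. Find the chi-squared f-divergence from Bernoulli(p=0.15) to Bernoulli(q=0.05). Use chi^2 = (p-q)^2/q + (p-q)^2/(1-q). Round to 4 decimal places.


Chi-squared divergence between Bernoulli distributions:
chi^2 = (p-q)^2/q + (p-q)^2/(1-q).
p = 0.15, q = 0.05, p-q = 0.1.
(p-q)^2 = 0.01.
term1 = 0.01/0.05 = 0.2.
term2 = 0.01/0.95 = 0.010526.
chi^2 = 0.2 + 0.010526 = 0.2105

0.2105


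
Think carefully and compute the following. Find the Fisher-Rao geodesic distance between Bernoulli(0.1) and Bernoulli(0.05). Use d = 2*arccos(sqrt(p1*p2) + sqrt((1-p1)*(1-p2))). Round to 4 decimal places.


Geodesic distance on Bernoulli manifold:
d(p1,p2) = 2*arccos(sqrt(p1*p2) + sqrt((1-p1)*(1-p2))).
sqrt(p1*p2) = sqrt(0.1*0.05) = 0.070711.
sqrt((1-p1)*(1-p2)) = sqrt(0.9*0.95) = 0.924662.
arg = 0.070711 + 0.924662 = 0.995373.
d = 2*arccos(0.995373) = 0.1925

0.1925


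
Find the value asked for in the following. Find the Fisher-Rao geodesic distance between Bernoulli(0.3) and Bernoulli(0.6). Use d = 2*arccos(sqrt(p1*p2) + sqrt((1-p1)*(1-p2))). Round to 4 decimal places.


Geodesic distance on Bernoulli manifold:
d(p1,p2) = 2*arccos(sqrt(p1*p2) + sqrt((1-p1)*(1-p2))).
sqrt(p1*p2) = sqrt(0.3*0.6) = 0.424264.
sqrt((1-p1)*(1-p2)) = sqrt(0.7*0.4) = 0.52915.
arg = 0.424264 + 0.52915 = 0.953414.
d = 2*arccos(0.953414) = 0.6129

0.6129


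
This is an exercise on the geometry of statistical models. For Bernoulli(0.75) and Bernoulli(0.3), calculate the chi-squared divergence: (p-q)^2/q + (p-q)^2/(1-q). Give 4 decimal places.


Chi-squared divergence between Bernoulli distributions:
chi^2 = (p-q)^2/q + (p-q)^2/(1-q).
p = 0.75, q = 0.3, p-q = 0.45.
(p-q)^2 = 0.2025.
term1 = 0.2025/0.3 = 0.675.
term2 = 0.2025/0.7 = 0.289286.
chi^2 = 0.675 + 0.289286 = 0.9643

0.9643


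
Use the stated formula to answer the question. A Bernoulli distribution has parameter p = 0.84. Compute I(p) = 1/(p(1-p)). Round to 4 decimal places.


For Bernoulli(p), Fisher information is I(p) = 1/(p*(1-p)).
p = 0.84, 1-p = 0.16.
p*(1-p) = 0.1344.
I(p) = 1/0.1344 = 7.4405

7.4405


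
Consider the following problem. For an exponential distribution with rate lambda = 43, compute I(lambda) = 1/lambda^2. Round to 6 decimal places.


Fisher information for exponential: I(lambda) = 1/lambda^2.
lambda = 43, lambda^2 = 1849.
I = 1/1849 = 0.000541

0.000541


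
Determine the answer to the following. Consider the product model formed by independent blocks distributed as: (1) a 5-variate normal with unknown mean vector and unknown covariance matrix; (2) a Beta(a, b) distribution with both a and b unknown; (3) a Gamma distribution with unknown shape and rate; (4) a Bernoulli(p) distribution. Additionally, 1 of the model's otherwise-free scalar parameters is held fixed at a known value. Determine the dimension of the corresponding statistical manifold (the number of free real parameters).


The dimension of a statistical manifold equals the number of free
(independent) real parameters of the model. For a product of independent
blocks the parameter counts add.
- 5-variate normal: 5 (mean) + 5*6/2 = 15 (symmetric covariance) = 20.
- Beta (a, b): 2.
- Gamma (shape, rate): 2.
- Bernoulli (p): 1.
Total = 20 + 2 + 2 + 1 = 25.
1 parameter(s) fixed at known values: 25 - 1 = 24.
Dimension = 24

24


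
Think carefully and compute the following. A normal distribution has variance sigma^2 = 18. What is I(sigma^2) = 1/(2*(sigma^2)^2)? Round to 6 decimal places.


Fisher information for variance: I(sigma^2) = 1/(2*sigma^4).
sigma^2 = 18, so sigma^4 = 324.
I = 1/(2*324) = 1/648 = 0.001543

0.001543


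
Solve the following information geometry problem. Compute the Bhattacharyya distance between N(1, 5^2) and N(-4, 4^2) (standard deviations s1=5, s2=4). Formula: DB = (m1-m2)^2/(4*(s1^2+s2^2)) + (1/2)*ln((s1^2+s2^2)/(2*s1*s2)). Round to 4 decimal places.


Bhattacharyya distance between two Gaussians:
DB = (m1-m2)^2/(4*(s1^2+s2^2)) + (1/2)*ln((s1^2+s2^2)/(2*s1*s2)).
(m1-m2)^2 = (5)^2 = 25.
s1^2+s2^2 = 25 + 16 = 41.
term1 = 25/164 = 0.152439.
term2 = 0.5*ln(41/40.0) = 0.012346.
DB = 0.152439 + 0.012346 = 0.1648

0.1648


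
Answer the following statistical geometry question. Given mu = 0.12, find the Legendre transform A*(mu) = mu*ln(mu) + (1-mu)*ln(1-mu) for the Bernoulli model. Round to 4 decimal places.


Legendre transform for Bernoulli:
A*(mu) = mu*log(mu) + (1-mu)*log(1-mu).
mu = 0.12, 1-mu = 0.88.
mu*log(mu) = 0.12*log(0.12) = -0.254432.
(1-mu)*log(1-mu) = 0.88*log(0.88) = -0.112493.
A* = -0.254432 + -0.112493 = -0.3669

-0.3669


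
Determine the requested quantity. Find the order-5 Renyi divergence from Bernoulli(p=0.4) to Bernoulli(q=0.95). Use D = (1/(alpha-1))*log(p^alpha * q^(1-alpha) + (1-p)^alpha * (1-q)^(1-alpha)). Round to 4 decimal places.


Renyi divergence of order alpha between Bernoulli distributions:
D = (1/(alpha-1))*log(p^alpha * q^(1-alpha) + (1-p)^alpha * (1-q)^(1-alpha)).
alpha = 5, p = 0.4, q = 0.95.
p^alpha * q^(1-alpha) = 0.4^5 * 0.95^-4 = 0.012572.
(1-p)^alpha * (1-q)^(1-alpha) = 0.6^5 * 0.05^-4 = 12441.6.
sum = 0.012572 + 12441.6 = 12441.612572.
D = (1/4)*log(12441.612572) = 2.3572

2.3572


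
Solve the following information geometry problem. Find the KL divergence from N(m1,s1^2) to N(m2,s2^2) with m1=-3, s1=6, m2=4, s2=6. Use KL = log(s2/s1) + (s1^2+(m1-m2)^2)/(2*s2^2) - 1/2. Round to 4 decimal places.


KL divergence between normal distributions:
KL = log(s2/s1) + (s1^2 + (m1-m2)^2)/(2*s2^2) - 1/2.
log(6/6) = 0.0.
(6^2 + (-3-4)^2)/(2*6^2) = (36 + 49)/72 = 1.180556.
KL = 0.0 + 1.180556 - 0.5 = 0.6806

0.6806


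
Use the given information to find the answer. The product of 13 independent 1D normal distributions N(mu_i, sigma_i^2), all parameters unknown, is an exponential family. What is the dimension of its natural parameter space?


Exponential family dimension calculation:
Each univariate normal has two natural parameters (mu/sigma^2 and -1/(2 sigma^2)).
With 13 independent components, dim = 2 * 13 = 26.

26


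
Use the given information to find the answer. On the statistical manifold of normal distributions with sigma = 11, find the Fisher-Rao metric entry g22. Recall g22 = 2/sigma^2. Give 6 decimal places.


For the 2-parameter normal family, the Fisher metric has:
  g11 = 1/sigma^2, g22 = 2/sigma^2.
sigma = 11, sigma^2 = 121.
g22 = 0.016529

0.016529


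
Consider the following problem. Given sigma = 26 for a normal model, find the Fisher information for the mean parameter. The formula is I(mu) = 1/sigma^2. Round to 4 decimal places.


The Fisher information for the mean of a normal distribution is I(mu) = 1/sigma^2.
sigma = 26, so sigma^2 = 676.
I(mu) = 1/676 = 0.0015

0.0015


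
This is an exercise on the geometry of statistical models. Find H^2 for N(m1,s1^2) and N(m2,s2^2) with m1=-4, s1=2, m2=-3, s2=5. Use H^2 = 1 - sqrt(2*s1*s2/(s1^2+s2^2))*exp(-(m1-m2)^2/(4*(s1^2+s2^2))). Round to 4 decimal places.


Squared Hellinger distance for Gaussians:
H^2 = 1 - sqrt(2*s1*s2/(s1^2+s2^2)) * exp(-(m1-m2)^2/(4*(s1^2+s2^2))).
s1^2 = 4, s2^2 = 25, s1^2+s2^2 = 29.
sqrt(2*2*5/(29)) = 0.830455.
(m1-m2)^2 = (-1)^2 = 1.
exp(-1/(4*29)) = exp(-0.008621) = 0.991416.
H^2 = 1 - 0.830455*0.991416 = 0.1767

0.1767


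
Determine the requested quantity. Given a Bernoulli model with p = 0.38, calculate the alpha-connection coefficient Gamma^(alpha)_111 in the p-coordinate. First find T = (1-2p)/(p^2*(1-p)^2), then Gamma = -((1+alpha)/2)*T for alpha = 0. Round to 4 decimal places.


Skewness (Amari-Chentsov) tensor: T = (1-2p)/(p^2*(1-p)^2).
p = 0.38, 1-2p = 0.24, p^2 = 0.1444, (1-p)^2 = 0.3844.
T = 0.24/(0.1444 * 0.3844) = 4.323751.
In the p-coordinate, Gamma^(alpha) = Gamma^(0) - (alpha/2)*T with Gamma^(0) = (1/2)*g'(p) = -T/2,
so Gamma^(alpha) = -((1+alpha)/2)*T.
alpha = 0, -(1+alpha)/2 = -0.5.
Gamma = -0.5 * 4.323751 = -2.1619

-2.1619


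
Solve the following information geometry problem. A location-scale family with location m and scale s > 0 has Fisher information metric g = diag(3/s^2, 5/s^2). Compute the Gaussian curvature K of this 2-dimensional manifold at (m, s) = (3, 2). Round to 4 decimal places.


The metric has the form g = (A dm^2 + B ds^2)/s^2 with A = 3, B = 5.
Substitute u = sqrt(A/B)*m: g = B*(du^2 + ds^2)/s^2, i.e. B times the
Poincare upper half-plane metric, which has constant Gaussian curvature -1.
Scaling a 2D metric by a constant c divides the Gaussian curvature by c,
so K = -1/B = -1/(5) = -0.2000 everywhere (the point (m, s) = (3, 2) is irrelevant:
the curvature is constant).
The requested Gaussian curvature is K = -0.2000.

-0.2000


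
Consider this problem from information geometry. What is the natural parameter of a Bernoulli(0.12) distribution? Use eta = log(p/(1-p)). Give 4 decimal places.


Natural parameter for Bernoulli: eta = log(p/(1-p)).
p = 0.12, 1-p = 0.88.
p/(1-p) = 0.136364.
eta = log(0.136364) = -1.9924

-1.9924


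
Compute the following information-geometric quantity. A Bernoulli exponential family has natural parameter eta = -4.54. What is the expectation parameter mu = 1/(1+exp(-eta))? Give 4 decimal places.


Dual coordinate (expectation parameter) for Bernoulli:
mu = 1/(1+exp(-eta)).
eta = -4.54.
exp(-eta) = exp(4.54) = 93.6908.
mu = 1/(1+93.6908) = 0.0106

0.0106


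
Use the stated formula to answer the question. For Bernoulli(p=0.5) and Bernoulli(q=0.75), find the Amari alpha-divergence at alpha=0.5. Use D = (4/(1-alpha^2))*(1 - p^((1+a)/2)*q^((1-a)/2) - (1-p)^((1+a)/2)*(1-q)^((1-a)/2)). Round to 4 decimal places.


Amari alpha-divergence:
D = (4/(1-alpha^2))*(1 - p^((1+a)/2)*q^((1-a)/2) - (1-p)^((1+a)/2)*(1-q)^((1-a)/2)).
alpha = 0.5, p = 0.5, q = 0.75.
e1 = (1+alpha)/2 = 0.75, e2 = (1-alpha)/2 = 0.25.
t1 = p^e1 * q^e2 = 0.5^0.75 * 0.75^0.25 = 0.553341.
t2 = (1-p)^e1 * (1-q)^e2 = 0.5^0.75 * 0.25^0.25 = 0.420448.
4/(1-alpha^2) = 5.333333.
D = 5.333333*(1 - 0.553341 - 0.420448) = 0.1398

0.1398


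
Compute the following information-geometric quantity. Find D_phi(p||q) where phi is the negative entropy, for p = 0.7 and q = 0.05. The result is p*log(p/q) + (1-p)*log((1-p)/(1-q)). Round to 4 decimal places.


Bregman divergence with negative entropy generator:
D = p*log(p/q) + (1-p)*log((1-p)/(1-q)).
p = 0.7, q = 0.05.
p*log(p/q) = 0.7*log(0.7/0.05) = 1.84734.
(1-p)*log((1-p)/(1-q)) = 0.3*log(0.3/0.95) = -0.345804.
D = 1.84734 + -0.345804 = 1.5015

1.5015


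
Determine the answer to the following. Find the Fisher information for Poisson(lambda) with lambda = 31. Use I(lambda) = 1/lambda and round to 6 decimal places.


Fisher information for Poisson: I(lambda) = 1/lambda.
lambda = 31.
I(lambda) = 1/31 = 0.032258

0.032258


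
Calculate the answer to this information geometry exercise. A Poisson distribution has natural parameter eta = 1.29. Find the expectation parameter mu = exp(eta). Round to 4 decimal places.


Expectation parameter for Poisson exponential family:
mu = exp(eta).
eta = 1.29.
mu = exp(1.29) = 3.6328

3.6328


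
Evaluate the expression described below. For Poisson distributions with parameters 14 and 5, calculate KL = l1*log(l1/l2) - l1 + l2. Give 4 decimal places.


KL divergence for Poisson:
KL = l1*log(l1/l2) - l1 + l2.
l1 = 14, l2 = 5.
log(14/5) = 1.029619.
l1*log(l1/l2) = 14 * 1.029619 = 14.414672.
KL = 14.414672 - 14 + 5 = 5.4147

5.4147


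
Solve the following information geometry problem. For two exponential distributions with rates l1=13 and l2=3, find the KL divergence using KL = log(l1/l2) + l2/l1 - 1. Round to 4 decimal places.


KL divergence for exponential family:
KL = log(l1/l2) + l2/l1 - 1.
log(13/3) = 1.466337.
3/13 = 0.230769.
KL = 1.466337 + 0.230769 - 1 = 0.6971

0.6971


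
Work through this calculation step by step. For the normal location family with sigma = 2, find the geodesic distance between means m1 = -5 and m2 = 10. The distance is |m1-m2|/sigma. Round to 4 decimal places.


On the fixed-variance normal subfamily, geodesic distance = |m1-m2|/sigma.
|-5 - 10| = 15.
sigma = 2.
d = 15/2 = 7.5000

7.5000


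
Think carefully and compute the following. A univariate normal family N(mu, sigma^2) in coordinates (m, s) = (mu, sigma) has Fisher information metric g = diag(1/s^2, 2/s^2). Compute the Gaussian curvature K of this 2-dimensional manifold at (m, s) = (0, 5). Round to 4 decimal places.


The metric has the form g = (A dm^2 + B ds^2)/s^2 with A = 1, B = 2.
Substitute u = sqrt(A/B)*m: g = B*(du^2 + ds^2)/s^2, i.e. B times the
Poincare upper half-plane metric, which has constant Gaussian curvature -1.
Scaling a 2D metric by a constant c divides the Gaussian curvature by c,
so K = -1/B = -1/(2) = -0.5000 everywhere (the point (m, s) = (0, 5) is irrelevant:
the curvature is constant).
The requested Gaussian curvature is K = -0.5000.

-0.5000


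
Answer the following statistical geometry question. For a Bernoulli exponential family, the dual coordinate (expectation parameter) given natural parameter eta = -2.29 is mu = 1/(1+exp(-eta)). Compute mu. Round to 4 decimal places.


Dual coordinate (expectation parameter) for Bernoulli:
mu = 1/(1+exp(-eta)).
eta = -2.29.
exp(-eta) = exp(2.29) = 9.874938.
mu = 1/(1+9.874938) = 0.0920

0.0920


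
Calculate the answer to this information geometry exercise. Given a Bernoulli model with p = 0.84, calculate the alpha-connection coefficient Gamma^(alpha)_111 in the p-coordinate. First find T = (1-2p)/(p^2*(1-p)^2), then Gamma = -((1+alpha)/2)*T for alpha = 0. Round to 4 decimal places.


Skewness (Amari-Chentsov) tensor: T = (1-2p)/(p^2*(1-p)^2).
p = 0.84, 1-2p = -0.68, p^2 = 0.7056, (1-p)^2 = 0.0256.
T = -0.68/(0.7056 * 0.0256) = -37.645266.
In the p-coordinate, Gamma^(alpha) = Gamma^(0) - (alpha/2)*T with Gamma^(0) = (1/2)*g'(p) = -T/2,
so Gamma^(alpha) = -((1+alpha)/2)*T.
alpha = 0, -(1+alpha)/2 = -0.5.
Gamma = -0.5 * -37.645266 = 18.8226

18.8226


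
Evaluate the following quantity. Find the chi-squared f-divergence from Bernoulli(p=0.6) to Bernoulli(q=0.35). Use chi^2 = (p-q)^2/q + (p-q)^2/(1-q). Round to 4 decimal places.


Chi-squared divergence between Bernoulli distributions:
chi^2 = (p-q)^2/q + (p-q)^2/(1-q).
p = 0.6, q = 0.35, p-q = 0.25.
(p-q)^2 = 0.0625.
term1 = 0.0625/0.35 = 0.178571.
term2 = 0.0625/0.65 = 0.096154.
chi^2 = 0.178571 + 0.096154 = 0.2747

0.2747


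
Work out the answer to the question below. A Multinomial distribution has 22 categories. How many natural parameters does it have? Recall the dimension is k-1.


Exponential family dimension calculation:
For Multinomial with k=22 categories, dim = k-1 = 21.

21


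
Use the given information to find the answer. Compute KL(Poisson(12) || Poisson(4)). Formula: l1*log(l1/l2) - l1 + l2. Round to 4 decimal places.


KL divergence for Poisson:
KL = l1*log(l1/l2) - l1 + l2.
l1 = 12, l2 = 4.
log(12/4) = 1.098612.
l1*log(l1/l2) = 12 * 1.098612 = 13.183347.
KL = 13.183347 - 12 + 4 = 5.1833

5.1833


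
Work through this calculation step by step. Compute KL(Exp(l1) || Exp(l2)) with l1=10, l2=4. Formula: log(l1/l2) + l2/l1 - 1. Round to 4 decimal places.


KL divergence for exponential family:
KL = log(l1/l2) + l2/l1 - 1.
log(10/4) = 0.916291.
4/10 = 0.4.
KL = 0.916291 + 0.4 - 1 = 0.3163

0.3163


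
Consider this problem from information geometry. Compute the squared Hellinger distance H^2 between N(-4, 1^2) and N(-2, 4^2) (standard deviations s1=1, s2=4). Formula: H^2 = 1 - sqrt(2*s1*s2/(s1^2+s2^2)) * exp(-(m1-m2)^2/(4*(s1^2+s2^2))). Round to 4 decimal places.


Squared Hellinger distance for Gaussians:
H^2 = 1 - sqrt(2*s1*s2/(s1^2+s2^2)) * exp(-(m1-m2)^2/(4*(s1^2+s2^2))).
s1^2 = 1, s2^2 = 16, s1^2+s2^2 = 17.
sqrt(2*1*4/(17)) = 0.685994.
(m1-m2)^2 = (-2)^2 = 4.
exp(-4/(4*17)) = exp(-0.058824) = 0.942873.
H^2 = 1 - 0.685994*0.942873 = 0.3532

0.3532


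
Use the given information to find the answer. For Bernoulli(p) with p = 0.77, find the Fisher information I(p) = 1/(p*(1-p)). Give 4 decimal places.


For Bernoulli(p), Fisher information is I(p) = 1/(p*(1-p)).
p = 0.77, 1-p = 0.23.
p*(1-p) = 0.1771.
I(p) = 1/0.1771 = 5.6465

5.6465


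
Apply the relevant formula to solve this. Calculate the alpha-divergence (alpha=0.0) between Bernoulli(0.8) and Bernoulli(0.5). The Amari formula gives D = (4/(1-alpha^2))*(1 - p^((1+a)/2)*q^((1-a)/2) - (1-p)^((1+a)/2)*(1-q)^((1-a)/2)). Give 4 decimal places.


Amari alpha-divergence:
D = (4/(1-alpha^2))*(1 - p^((1+a)/2)*q^((1-a)/2) - (1-p)^((1+a)/2)*(1-q)^((1-a)/2)).
alpha = 0.0, p = 0.8, q = 0.5.
e1 = (1+alpha)/2 = 0.5, e2 = (1-alpha)/2 = 0.5.
t1 = p^e1 * q^e2 = 0.8^0.5 * 0.5^0.5 = 0.632456.
t2 = (1-p)^e1 * (1-q)^e2 = 0.2^0.5 * 0.5^0.5 = 0.316228.
4/(1-alpha^2) = 4.0.
D = 4.0*(1 - 0.632456 - 0.316228) = 0.2053

0.2053


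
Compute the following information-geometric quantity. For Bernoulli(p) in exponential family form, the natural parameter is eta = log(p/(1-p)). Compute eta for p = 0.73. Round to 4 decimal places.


Natural parameter for Bernoulli: eta = log(p/(1-p)).
p = 0.73, 1-p = 0.27.
p/(1-p) = 2.703704.
eta = log(2.703704) = 0.9946

0.9946


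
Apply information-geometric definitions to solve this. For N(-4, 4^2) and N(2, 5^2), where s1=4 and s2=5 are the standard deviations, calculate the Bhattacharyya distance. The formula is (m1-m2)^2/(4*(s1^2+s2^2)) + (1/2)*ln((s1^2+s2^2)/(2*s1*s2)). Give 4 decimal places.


Bhattacharyya distance between two Gaussians:
DB = (m1-m2)^2/(4*(s1^2+s2^2)) + (1/2)*ln((s1^2+s2^2)/(2*s1*s2)).
(m1-m2)^2 = (-6)^2 = 36.
s1^2+s2^2 = 16 + 25 = 41.
term1 = 36/164 = 0.219512.
term2 = 0.5*ln(41/40.0) = 0.012346.
DB = 0.219512 + 0.012346 = 0.2319

0.2319


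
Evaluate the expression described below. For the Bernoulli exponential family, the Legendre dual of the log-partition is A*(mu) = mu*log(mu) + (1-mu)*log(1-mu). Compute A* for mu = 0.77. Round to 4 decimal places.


Legendre transform for Bernoulli:
A*(mu) = mu*log(mu) + (1-mu)*log(1-mu).
mu = 0.77, 1-mu = 0.23.
mu*log(mu) = 0.77*log(0.77) = -0.201251.
(1-mu)*log(1-mu) = 0.23*log(0.23) = -0.338025.
A* = -0.201251 + -0.338025 = -0.5393

-0.5393


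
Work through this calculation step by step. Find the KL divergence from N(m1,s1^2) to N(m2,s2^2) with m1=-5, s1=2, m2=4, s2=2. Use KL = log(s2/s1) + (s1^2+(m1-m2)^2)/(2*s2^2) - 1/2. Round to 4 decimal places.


KL divergence between normal distributions:
KL = log(s2/s1) + (s1^2 + (m1-m2)^2)/(2*s2^2) - 1/2.
log(2/2) = 0.0.
(2^2 + (-5-4)^2)/(2*2^2) = (4 + 81)/8 = 10.625.
KL = 0.0 + 10.625 - 0.5 = 10.1250

10.1250


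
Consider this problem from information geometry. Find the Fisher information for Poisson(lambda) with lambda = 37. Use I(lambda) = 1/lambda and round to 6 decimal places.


Fisher information for Poisson: I(lambda) = 1/lambda.
lambda = 37.
I(lambda) = 1/37 = 0.027027

0.027027


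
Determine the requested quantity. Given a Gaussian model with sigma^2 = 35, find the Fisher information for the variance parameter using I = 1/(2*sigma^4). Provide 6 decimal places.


Fisher information for variance: I(sigma^2) = 1/(2*sigma^4).
sigma^2 = 35, so sigma^4 = 1225.
I = 1/(2*1225) = 1/2450 = 0.000408

0.000408


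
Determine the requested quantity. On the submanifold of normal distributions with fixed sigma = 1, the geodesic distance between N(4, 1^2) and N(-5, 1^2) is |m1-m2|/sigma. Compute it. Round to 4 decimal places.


On the fixed-variance normal subfamily, geodesic distance = |m1-m2|/sigma.
|4 - -5| = 9.
sigma = 1.
d = 9/1 = 9.0000

9.0000


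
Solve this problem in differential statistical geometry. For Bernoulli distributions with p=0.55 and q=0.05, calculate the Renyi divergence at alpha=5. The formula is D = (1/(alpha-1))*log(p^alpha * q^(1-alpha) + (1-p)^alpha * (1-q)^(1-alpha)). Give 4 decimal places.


Renyi divergence of order alpha between Bernoulli distributions:
D = (1/(alpha-1))*log(p^alpha * q^(1-alpha) + (1-p)^alpha * (1-q)^(1-alpha)).
alpha = 5, p = 0.55, q = 0.05.
p^alpha * q^(1-alpha) = 0.55^5 * 0.05^-4 = 8052.55.
(1-p)^alpha * (1-q)^(1-alpha) = 0.45^5 * 0.95^-4 = 0.022655.
sum = 8052.55 + 0.022655 = 8052.572655.
D = (1/4)*log(8052.572655) = 2.2484

2.2484


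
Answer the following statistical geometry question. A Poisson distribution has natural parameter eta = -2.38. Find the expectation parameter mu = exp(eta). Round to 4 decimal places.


Expectation parameter for Poisson exponential family:
mu = exp(eta).
eta = -2.38.
mu = exp(-2.38) = 0.0926

0.0926


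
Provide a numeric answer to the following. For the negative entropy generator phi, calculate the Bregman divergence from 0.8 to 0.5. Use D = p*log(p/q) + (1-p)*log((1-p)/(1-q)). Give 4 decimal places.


Bregman divergence with negative entropy generator:
D = p*log(p/q) + (1-p)*log((1-p)/(1-q)).
p = 0.8, q = 0.5.
p*log(p/q) = 0.8*log(0.8/0.5) = 0.376003.
(1-p)*log((1-p)/(1-q)) = 0.2*log(0.2/0.5) = -0.183258.
D = 0.376003 + -0.183258 = 0.1927

0.1927


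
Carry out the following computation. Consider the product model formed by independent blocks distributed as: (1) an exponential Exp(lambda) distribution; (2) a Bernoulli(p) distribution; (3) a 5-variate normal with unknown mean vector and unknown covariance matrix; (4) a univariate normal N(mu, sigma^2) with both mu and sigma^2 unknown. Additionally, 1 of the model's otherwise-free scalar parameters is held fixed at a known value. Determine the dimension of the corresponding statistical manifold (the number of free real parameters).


The dimension of a statistical manifold equals the number of free
(independent) real parameters of the model. For a product of independent
blocks the parameter counts add.
- exponential (lambda): 1.
- Bernoulli (p): 1.
- 5-variate normal: 5 (mean) + 5*6/2 = 15 (symmetric covariance) = 20.
- normal (mu, sigma^2): 2.
Total = 1 + 1 + 20 + 2 = 24.
1 parameter(s) fixed at known values: 24 - 1 = 23.
Dimension = 23

23


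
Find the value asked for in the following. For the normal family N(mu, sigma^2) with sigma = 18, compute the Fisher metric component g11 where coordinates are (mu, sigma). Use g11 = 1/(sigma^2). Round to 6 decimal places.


For the 2-parameter normal family, the Fisher metric has:
  g11 = 1/sigma^2, g22 = 2/sigma^2.
sigma = 18, sigma^2 = 324.
g11 = 0.003086

0.003086


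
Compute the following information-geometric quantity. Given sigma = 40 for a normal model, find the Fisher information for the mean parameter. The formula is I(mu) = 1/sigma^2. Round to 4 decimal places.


The Fisher information for the mean of a normal distribution is I(mu) = 1/sigma^2.
sigma = 40, so sigma^2 = 1600.
I(mu) = 1/1600 = 0.0006

0.0006


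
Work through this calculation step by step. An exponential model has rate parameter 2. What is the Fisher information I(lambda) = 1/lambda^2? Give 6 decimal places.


Fisher information for exponential: I(lambda) = 1/lambda^2.
lambda = 2, lambda^2 = 4.
I = 1/4 = 0.250000

0.250000


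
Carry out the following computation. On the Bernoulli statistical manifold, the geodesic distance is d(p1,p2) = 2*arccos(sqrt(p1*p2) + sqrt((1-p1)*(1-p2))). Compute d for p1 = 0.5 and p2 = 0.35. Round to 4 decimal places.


Geodesic distance on Bernoulli manifold:
d(p1,p2) = 2*arccos(sqrt(p1*p2) + sqrt((1-p1)*(1-p2))).
sqrt(p1*p2) = sqrt(0.5*0.35) = 0.41833.
sqrt((1-p1)*(1-p2)) = sqrt(0.5*0.65) = 0.570088.
arg = 0.41833 + 0.570088 = 0.988418.
d = 2*arccos(0.988418) = 0.3047

0.3047


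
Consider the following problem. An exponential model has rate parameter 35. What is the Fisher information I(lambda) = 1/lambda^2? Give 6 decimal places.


Fisher information for exponential: I(lambda) = 1/lambda^2.
lambda = 35, lambda^2 = 1225.
I = 1/1225 = 0.000816

0.000816


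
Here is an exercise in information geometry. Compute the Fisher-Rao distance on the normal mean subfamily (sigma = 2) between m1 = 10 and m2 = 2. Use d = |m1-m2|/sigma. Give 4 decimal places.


On the fixed-variance normal subfamily, geodesic distance = |m1-m2|/sigma.
|10 - 2| = 8.
sigma = 2.
d = 8/2 = 4.0000

4.0000


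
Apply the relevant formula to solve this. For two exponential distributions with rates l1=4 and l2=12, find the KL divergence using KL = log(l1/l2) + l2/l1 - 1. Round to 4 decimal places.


KL divergence for exponential family:
KL = log(l1/l2) + l2/l1 - 1.
log(4/12) = -1.098612.
12/4 = 3.0.
KL = -1.098612 + 3.0 - 1 = 0.9014

0.9014


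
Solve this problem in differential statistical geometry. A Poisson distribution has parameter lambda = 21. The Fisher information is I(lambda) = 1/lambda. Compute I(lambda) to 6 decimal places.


Fisher information for Poisson: I(lambda) = 1/lambda.
lambda = 21.
I(lambda) = 1/21 = 0.047619

0.047619


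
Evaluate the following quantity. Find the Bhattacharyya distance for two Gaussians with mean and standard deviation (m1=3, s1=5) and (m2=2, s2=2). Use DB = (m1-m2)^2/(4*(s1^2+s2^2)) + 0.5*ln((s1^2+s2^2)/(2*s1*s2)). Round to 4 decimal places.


Bhattacharyya distance between two Gaussians:
DB = (m1-m2)^2/(4*(s1^2+s2^2)) + (1/2)*ln((s1^2+s2^2)/(2*s1*s2)).
(m1-m2)^2 = (1)^2 = 1.
s1^2+s2^2 = 25 + 4 = 29.
term1 = 1/116 = 0.008621.
term2 = 0.5*ln(29/20.0) = 0.185782.
DB = 0.008621 + 0.185782 = 0.1944

0.1944


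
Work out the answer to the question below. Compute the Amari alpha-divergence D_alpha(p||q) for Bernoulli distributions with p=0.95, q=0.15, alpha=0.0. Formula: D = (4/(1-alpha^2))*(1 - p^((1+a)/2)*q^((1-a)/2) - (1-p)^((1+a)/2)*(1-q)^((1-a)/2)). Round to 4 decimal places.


Amari alpha-divergence:
D = (4/(1-alpha^2))*(1 - p^((1+a)/2)*q^((1-a)/2) - (1-p)^((1+a)/2)*(1-q)^((1-a)/2)).
alpha = 0.0, p = 0.95, q = 0.15.
e1 = (1+alpha)/2 = 0.5, e2 = (1-alpha)/2 = 0.5.
t1 = p^e1 * q^e2 = 0.95^0.5 * 0.15^0.5 = 0.377492.
t2 = (1-p)^e1 * (1-q)^e2 = 0.05^0.5 * 0.85^0.5 = 0.206155.
4/(1-alpha^2) = 4.0.
D = 4.0*(1 - 0.377492 - 0.206155) = 1.6654

1.6654


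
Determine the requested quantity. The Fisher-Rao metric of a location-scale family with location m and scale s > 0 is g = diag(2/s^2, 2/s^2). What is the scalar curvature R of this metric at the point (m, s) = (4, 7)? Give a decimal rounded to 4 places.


The metric has the form g = (A dm^2 + B ds^2)/s^2 with A = 2, B = 2.
Substitute u = sqrt(A/B)*m: g = B*(du^2 + ds^2)/s^2, i.e. B times the
Poincare upper half-plane metric, which has constant Gaussian curvature -1.
Scaling a 2D metric by a constant c divides the Gaussian curvature by c,
so K = -1/B = -1/(2) = -0.5000 everywhere (the point (m, s) = (4, 7) is irrelevant:
the curvature is constant).
Scalar curvature in dimension 2: R = 2K = -2/(2) = -1.0000.

-1.0000


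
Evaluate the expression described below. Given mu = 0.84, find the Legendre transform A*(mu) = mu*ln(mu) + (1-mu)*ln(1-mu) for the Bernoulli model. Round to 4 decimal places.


Legendre transform for Bernoulli:
A*(mu) = mu*log(mu) + (1-mu)*log(1-mu).
mu = 0.84, 1-mu = 0.16.
mu*log(mu) = 0.84*log(0.84) = -0.146457.
(1-mu)*log(1-mu) = 0.16*log(0.16) = -0.293213.
A* = -0.146457 + -0.293213 = -0.4397

-0.4397
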